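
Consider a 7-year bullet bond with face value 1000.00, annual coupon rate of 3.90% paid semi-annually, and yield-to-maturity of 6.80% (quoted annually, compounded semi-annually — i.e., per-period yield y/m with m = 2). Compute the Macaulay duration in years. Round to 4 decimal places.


Answer: Macaulay duration = 6.1021 years

Derivation:
Coupon per period c = face * coupon_rate / m = 19.500000
Periods per year m = 2; per-period yield y/m = 0.034000
Number of cashflows N = 14
Cashflows (t years, CF_t, discount factor 1/(1+y/m)^(m*t), PV):
  t = 0.5000: CF_t = 19.500000, DF = 0.967118, PV = 18.858801
  t = 1.0000: CF_t = 19.500000, DF = 0.935317, PV = 18.238685
  t = 1.5000: CF_t = 19.500000, DF = 0.904562, PV = 17.638961
  t = 2.0000: CF_t = 19.500000, DF = 0.874818, PV = 17.058956
  t = 2.5000: CF_t = 19.500000, DF = 0.846052, PV = 16.498023
  t = 3.0000: CF_t = 19.500000, DF = 0.818233, PV = 15.955535
  t = 3.5000: CF_t = 19.500000, DF = 0.791327, PV = 15.430885
  t = 4.0000: CF_t = 19.500000, DF = 0.765307, PV = 14.923487
  t = 4.5000: CF_t = 19.500000, DF = 0.740142, PV = 14.432772
  t = 5.0000: CF_t = 19.500000, DF = 0.715805, PV = 13.958194
  t = 5.5000: CF_t = 19.500000, DF = 0.692268, PV = 13.499220
  t = 6.0000: CF_t = 19.500000, DF = 0.669505, PV = 13.055339
  t = 6.5000: CF_t = 19.500000, DF = 0.647490, PV = 12.626053
  t = 7.0000: CF_t = 1019.500000, DF = 0.626199, PV = 638.410009
Price P = sum_t PV_t = 840.584922
Macaulay numerator sum_t t * PV_t:
  t * PV_t at t = 0.5000: 9.429400
  t * PV_t at t = 1.0000: 18.238685
  t * PV_t at t = 1.5000: 26.458441
  t * PV_t at t = 2.0000: 34.117913
  t * PV_t at t = 2.5000: 41.245059
  t * PV_t at t = 3.0000: 47.866606
  t * PV_t at t = 3.5000: 54.008098
  t * PV_t at t = 4.0000: 59.693947
  t * PV_t at t = 4.5000: 64.947476
  t * PV_t at t = 5.0000: 69.790969
  t * PV_t at t = 5.5000: 74.245712
  t * PV_t at t = 6.0000: 78.332033
  t * PV_t at t = 6.5000: 82.069344
  t * PV_t at t = 7.0000: 4468.870065
Macaulay duration D = (sum_t t * PV_t) / P = 5129.313748 / 840.584922 = 6.102077


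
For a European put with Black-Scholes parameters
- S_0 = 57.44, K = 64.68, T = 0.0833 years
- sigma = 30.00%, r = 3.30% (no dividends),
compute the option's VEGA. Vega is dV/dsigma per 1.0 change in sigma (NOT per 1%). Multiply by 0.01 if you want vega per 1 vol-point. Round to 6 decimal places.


Answer: Vega = 2.855800

Derivation:
d1 = -1.2959915374; d2 = -1.3825767555
phi(d1) = 0.1722625408; exp(-qT) = 1.0000000000; exp(-rT) = 0.9972548748
Vega = S * exp(-qT) * phi(d1) * sqrt(T) = 57.4400 * 1.0000000000 * 0.1722625408 * 0.2886173938 = 2.855800


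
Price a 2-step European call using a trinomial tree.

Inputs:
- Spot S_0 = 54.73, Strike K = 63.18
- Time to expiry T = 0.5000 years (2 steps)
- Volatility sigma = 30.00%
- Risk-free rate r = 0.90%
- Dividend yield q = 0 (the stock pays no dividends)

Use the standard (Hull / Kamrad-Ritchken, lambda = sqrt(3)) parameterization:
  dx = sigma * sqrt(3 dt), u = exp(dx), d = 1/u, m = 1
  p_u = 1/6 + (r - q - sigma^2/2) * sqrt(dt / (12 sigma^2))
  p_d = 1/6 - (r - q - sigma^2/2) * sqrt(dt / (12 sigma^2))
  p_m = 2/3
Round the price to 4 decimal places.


Answer: Price = V(0,0) = 2.1841

Derivation:
dt = T/N = 0.250000; dx = sigma*sqrt(3*dt) = 0.259808
u = exp(dx) = 1.296681; d = 1/u = 0.771200
p_u = 0.149346, p_m = 0.666667, p_d = 0.183987
Discount per step: exp(-r*dt) = 0.997753
Stock lattice S(k, j) with j the centered position index:
  k=0: S(0,+0) = 54.7300
  k=1: S(1,-1) = 42.2078; S(1,+0) = 54.7300; S(1,+1) = 70.9673
  k=2: S(2,-2) = 32.5506; S(2,-1) = 42.2078; S(2,+0) = 54.7300; S(2,+1) = 70.9673; S(2,+2) = 92.0220
Terminal payoffs V(N, j) = max(S_T - K, 0):
  V(2,-2) = 0.000000; V(2,-1) = 0.000000; V(2,+0) = 0.000000; V(2,+1) = 7.787330; V(2,+2) = 28.841960
Backward induction: V(k, j) = exp(-r*dt) * [p_u * V(k+1, j+1) + p_m * V(k+1, j) + p_d * V(k+1, j-1)]
  V(1,-1) = exp(-r*dt) * [p_u*0.000000 + p_m*0.000000 + p_d*0.000000] = 0.000000
  V(1,+0) = exp(-r*dt) * [p_u*7.787330 + p_m*0.000000 + p_d*0.000000] = 1.160394
  V(1,+1) = exp(-r*dt) * [p_u*28.841960 + p_m*7.787330 + p_d*0.000000] = 9.477640
  V(0,+0) = exp(-r*dt) * [p_u*9.477640 + p_m*1.160394 + p_d*0.000000] = 2.184125


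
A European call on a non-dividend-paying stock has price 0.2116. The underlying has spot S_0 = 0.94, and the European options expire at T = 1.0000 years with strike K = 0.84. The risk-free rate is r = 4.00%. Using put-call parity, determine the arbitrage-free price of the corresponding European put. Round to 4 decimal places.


Answer: Put price = 0.0787

Derivation:
Put-call parity: C - P = S_0 * exp(-qT) - K * exp(-rT).
S_0 * exp(-qT) = 0.9400 * 1.00000000 = 0.94000000
K * exp(-rT) = 0.8400 * 0.96078944 = 0.80706313
P = C - S*exp(-qT) + K*exp(-rT)
P = 0.2116 - 0.94000000 + 0.80706313 = 0.0787


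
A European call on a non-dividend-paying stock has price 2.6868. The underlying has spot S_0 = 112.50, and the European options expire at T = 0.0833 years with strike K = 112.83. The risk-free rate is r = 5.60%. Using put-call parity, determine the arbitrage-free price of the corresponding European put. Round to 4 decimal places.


Answer: Put price = 2.4917

Derivation:
Put-call parity: C - P = S_0 * exp(-qT) - K * exp(-rT).
S_0 * exp(-qT) = 112.5000 * 1.00000000 = 112.50000000
K * exp(-rT) = 112.8300 * 0.99534606 = 112.30489632
P = C - S*exp(-qT) + K*exp(-rT)
P = 2.6868 - 112.50000000 + 112.30489632 = 2.4917


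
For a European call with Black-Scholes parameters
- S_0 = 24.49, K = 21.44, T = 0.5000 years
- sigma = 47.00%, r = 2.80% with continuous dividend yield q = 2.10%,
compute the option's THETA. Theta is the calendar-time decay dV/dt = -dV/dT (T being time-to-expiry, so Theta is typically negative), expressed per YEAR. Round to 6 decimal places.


Answer: Theta = -2.708272

Derivation:
d1 = 0.5769134825; d2 = 0.2445732954
phi(d1) = 0.3377824883; exp(-qT) = 0.9895549326; exp(-rT) = 0.9860975443
Theta = -S*exp(-qT)*phi(d1)*sigma/(2*sqrt(T)) - r*K*exp(-rT)*N(d2) + q*S*exp(-qT)*N(d1)
N(d1) = 0.7180010489; N(d2) = 0.5966065783; sqrt(T) = 0.7071067812
Term 1 = -24.4900 * 0.9895549326 * 0.3377824883 * 0.4700 / (2 * 0.7071067812) = -2.7204997091
Term 2 = -0.0280 * 21.4400 * 0.9860975443 * 0.5966065783 = -0.3531756290
Term 3 = 0.0210 * 24.4900 * 0.9895549326 * 0.7180010489 = 0.3654038059
Theta = -2.7204997091 + (-0.3531756290) + (0.3654038059) = -2.708272


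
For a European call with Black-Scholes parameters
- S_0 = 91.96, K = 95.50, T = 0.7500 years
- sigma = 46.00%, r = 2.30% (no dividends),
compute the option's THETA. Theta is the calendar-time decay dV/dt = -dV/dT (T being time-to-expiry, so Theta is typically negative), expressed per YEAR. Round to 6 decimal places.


d1 = 0.1476697630; d2 = -0.2507019228
phi(d1) = 0.3946161682; exp(-qT) = 1.0000000000; exp(-rT) = 0.9828979294
Theta = -S*exp(-qT)*phi(d1)*sigma/(2*sqrt(T)) - r*K*exp(-rT)*N(d2) + q*S*exp(-qT)*N(d1)
N(d1) = 0.5586983022; N(d2) = 0.4010222870; sqrt(T) = 0.8660254038
Term 1 = -91.9600 * 1.0000000000 * 0.3946161682 * 0.4600 / (2 * 0.8660254038) = -9.6376475953
Term 2 = -0.0230 * 95.5000 * 0.9828979294 * 0.4010222870 = -0.8657811723
Term 3 = 0 (no dividend yield, q = 0)
Theta = -9.6376475953 + (-0.8657811723) + (0.0000000000) = -10.503429

Answer: Theta = -10.503429


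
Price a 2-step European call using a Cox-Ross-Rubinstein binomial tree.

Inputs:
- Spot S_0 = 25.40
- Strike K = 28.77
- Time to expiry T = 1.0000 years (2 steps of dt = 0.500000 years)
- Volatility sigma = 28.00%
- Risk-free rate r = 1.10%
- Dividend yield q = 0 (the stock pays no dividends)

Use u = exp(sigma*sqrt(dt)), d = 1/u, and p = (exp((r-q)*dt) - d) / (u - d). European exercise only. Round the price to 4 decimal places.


dt = T/N = 0.500000
u = exp(sigma*sqrt(dt)) = 1.218950; d = 1/u = 0.820378
p = (exp((r-q)*dt) - d) / (u - d) = 0.464501
Discount per step: exp(-r*dt) = 0.994515
Stock lattice S(k, i) with i counting down-moves:
  k=0: S(0,0) = 25.4000
  k=1: S(1,0) = 30.9613; S(1,1) = 20.8376
  k=2: S(2,0) = 37.7403; S(2,1) = 25.4000; S(2,2) = 17.0947
Terminal payoffs V(N, i) = max(S_T - K, 0):
  V(2,0) = 8.970318; V(2,1) = 0.000000; V(2,2) = 0.000000
Backward induction: V(k, i) = exp(-r*dt) * [p * V(k+1, i) + (1-p) * V(k+1, i+1)].
  V(1,0) = exp(-r*dt) * [p*8.970318 + (1-p)*0.000000] = 4.143867
  V(1,1) = exp(-r*dt) * [p*0.000000 + (1-p)*0.000000] = 0.000000
  V(0,0) = exp(-r*dt) * [p*4.143867 + (1-p)*0.000000] = 1.914272

Answer: Price = V(0,0) = 1.9143


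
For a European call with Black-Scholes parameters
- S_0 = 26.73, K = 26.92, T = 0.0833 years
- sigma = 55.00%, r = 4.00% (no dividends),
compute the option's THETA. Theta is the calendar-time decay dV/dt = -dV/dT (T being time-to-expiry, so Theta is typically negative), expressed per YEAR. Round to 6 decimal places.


Answer: Theta = -10.637412

Derivation:
d1 = 0.0557400437; d2 = -0.1029995229
phi(d1) = 0.3983230142; exp(-qT) = 1.0000000000; exp(-rT) = 0.9966735450
Theta = -S*exp(-qT)*phi(d1)*sigma/(2*sqrt(T)) - r*K*exp(-rT)*N(d2) + q*S*exp(-qT)*N(d1)
N(d1) = 0.5222255506; N(d2) = 0.4589816748; sqrt(T) = 0.2886173938
Term 1 = -26.7300 * 1.0000000000 * 0.3983230142 * 0.5500 / (2 * 0.2886173938) = -10.1448248080
Term 2 = -0.0400 * 26.9200 * 0.9966735450 * 0.4589816748 = -0.4925874287
Term 3 = 0 (no dividend yield, q = 0)
Theta = -10.1448248080 + (-0.4925874287) + (0.0000000000) = -10.637412


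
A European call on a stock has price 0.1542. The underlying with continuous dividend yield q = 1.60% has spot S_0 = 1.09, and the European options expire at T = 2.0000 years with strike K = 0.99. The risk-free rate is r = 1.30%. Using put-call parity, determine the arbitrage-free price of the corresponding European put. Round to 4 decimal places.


Put-call parity: C - P = S_0 * exp(-qT) - K * exp(-rT).
S_0 * exp(-qT) = 1.0900 * 0.96850658 = 1.05567217
K * exp(-rT) = 0.9900 * 0.97433509 = 0.96459174
P = C - S*exp(-qT) + K*exp(-rT)
P = 0.1542 - 1.05567217 + 0.96459174 = 0.0631

Answer: Put price = 0.0631


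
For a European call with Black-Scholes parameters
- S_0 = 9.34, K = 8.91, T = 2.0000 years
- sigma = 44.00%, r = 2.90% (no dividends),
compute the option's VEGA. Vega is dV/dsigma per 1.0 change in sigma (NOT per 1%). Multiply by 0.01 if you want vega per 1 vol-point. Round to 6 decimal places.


d1 = 0.4800805240; d2 = -0.1421734434
phi(d1) = 0.3555187857; exp(-qT) = 1.0000000000; exp(-rT) = 0.9436499474
Vega = S * exp(-qT) * phi(d1) * sqrt(T) = 9.3400 * 1.0000000000 * 0.3555187857 * 1.4142135624 = 4.695960

Answer: Vega = 4.695960


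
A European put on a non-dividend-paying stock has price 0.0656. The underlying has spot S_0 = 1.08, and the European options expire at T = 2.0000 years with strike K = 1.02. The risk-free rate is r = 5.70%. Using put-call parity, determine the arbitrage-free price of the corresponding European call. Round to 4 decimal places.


Answer: Call price = 0.2355

Derivation:
Put-call parity: C - P = S_0 * exp(-qT) - K * exp(-rT).
S_0 * exp(-qT) = 1.0800 * 1.00000000 = 1.08000000
K * exp(-rT) = 1.0200 * 0.89225796 = 0.91010312
C = P + S*exp(-qT) - K*exp(-rT)
C = 0.0656 + 1.08000000 - 0.91010312 = 0.2355


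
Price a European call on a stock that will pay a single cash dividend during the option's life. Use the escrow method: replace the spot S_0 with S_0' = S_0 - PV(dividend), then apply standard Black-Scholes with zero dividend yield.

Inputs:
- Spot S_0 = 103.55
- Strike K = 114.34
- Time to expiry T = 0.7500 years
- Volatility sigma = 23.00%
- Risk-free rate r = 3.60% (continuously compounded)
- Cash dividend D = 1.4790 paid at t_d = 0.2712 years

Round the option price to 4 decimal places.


PV(D) = D * exp(-r * t_d) = 1.4790 * 0.99028431 = 1.46463049
S_0' = S_0 - PV(D) = 103.5500 - 1.46463049 = 102.08536951
d1 = (ln(S_0'/K) + (r + sigma^2/2)*T) / (sigma*sqrt(T)) = -0.33400741
d2 = d1 - sigma*sqrt(T) = -0.53319325
exp(-rT) = 0.97336124
N(d1) = 0.36918699; N(d2) = 0.29694991
C = S_0' * N(d1) - K * exp(-rT) * N(d2) = 102.08536951 * 0.36918699 - 114.3400 * 0.97336124 * 0.29694991 = 4.6398

Answer: Price = 4.6398


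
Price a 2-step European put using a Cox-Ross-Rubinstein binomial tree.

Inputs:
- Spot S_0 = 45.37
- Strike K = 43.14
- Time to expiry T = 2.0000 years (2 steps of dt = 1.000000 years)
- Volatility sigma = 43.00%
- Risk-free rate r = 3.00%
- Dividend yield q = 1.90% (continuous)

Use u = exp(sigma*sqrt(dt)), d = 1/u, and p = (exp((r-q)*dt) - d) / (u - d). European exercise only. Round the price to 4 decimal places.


Answer: Price = V(0,0) = 7.9393

Derivation:
dt = T/N = 1.000000
u = exp(sigma*sqrt(dt)) = 1.537258; d = 1/u = 0.650509
p = (exp((r-q)*dt) - d) / (u - d) = 0.406600
Discount per step: exp(-r*dt) = 0.970446
Stock lattice S(k, i) with i counting down-moves:
  k=0: S(0,0) = 45.3700
  k=1: S(1,0) = 69.7454; S(1,1) = 29.5136
  k=2: S(2,0) = 107.2166; S(2,1) = 45.3700; S(2,2) = 19.1989
Terminal payoffs V(N, i) = max(K - S_T, 0):
  V(2,0) = 0.000000; V(2,1) = 0.000000; V(2,2) = 23.941136
Backward induction: V(k, i) = exp(-r*dt) * [p * V(k+1, i) + (1-p) * V(k+1, i+1)].
  V(1,0) = exp(-r*dt) * [p*0.000000 + (1-p)*0.000000] = 0.000000
  V(1,1) = exp(-r*dt) * [p*0.000000 + (1-p)*23.941136] = 13.786807
  V(0,0) = exp(-r*dt) * [p*0.000000 + (1-p)*13.786807] = 7.939308


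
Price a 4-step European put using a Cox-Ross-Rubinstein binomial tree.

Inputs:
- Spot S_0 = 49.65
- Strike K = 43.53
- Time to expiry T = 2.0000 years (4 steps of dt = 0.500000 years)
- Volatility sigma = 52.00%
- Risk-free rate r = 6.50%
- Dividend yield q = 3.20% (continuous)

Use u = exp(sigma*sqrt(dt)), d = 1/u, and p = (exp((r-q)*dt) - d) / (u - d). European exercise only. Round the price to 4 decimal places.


dt = T/N = 0.500000
u = exp(sigma*sqrt(dt)) = 1.444402; d = 1/u = 0.692328
p = (exp((r-q)*dt) - d) / (u - d) = 0.431219
Discount per step: exp(-r*dt) = 0.968022
Stock lattice S(k, i) with i counting down-moves:
  k=0: S(0,0) = 49.6500
  k=1: S(1,0) = 71.7146; S(1,1) = 34.3741
  k=2: S(2,0) = 103.5847; S(2,1) = 49.6500; S(2,2) = 23.7981
  k=3: S(3,0) = 149.6179; S(3,1) = 71.7146; S(3,2) = 34.3741; S(3,3) = 16.4761
  k=4: S(4,0) = 216.1085; S(4,1) = 103.5847; S(4,2) = 49.6500; S(4,3) = 23.7981; S(4,4) = 11.4069
Terminal payoffs V(N, i) = max(K - S_T, 0):
  V(4,0) = 0.000000; V(4,1) = 0.000000; V(4,2) = 0.000000; V(4,3) = 19.731862; V(4,4) = 32.123125
Backward induction: V(k, i) = exp(-r*dt) * [p * V(k+1, i) + (1-p) * V(k+1, i+1)].
  V(3,0) = exp(-r*dt) * [p*0.000000 + (1-p)*0.000000] = 0.000000
  V(3,1) = exp(-r*dt) * [p*0.000000 + (1-p)*0.000000] = 0.000000
  V(3,2) = exp(-r*dt) * [p*0.000000 + (1-p)*19.731862] = 10.864215
  V(3,3) = exp(-r*dt) * [p*19.731862 + (1-p)*32.123125] = 25.923421
  V(2,0) = exp(-r*dt) * [p*0.000000 + (1-p)*0.000000] = 0.000000
  V(2,1) = exp(-r*dt) * [p*0.000000 + (1-p)*10.864215] = 5.981755
  V(2,2) = exp(-r*dt) * [p*10.864215 + (1-p)*25.923421] = 18.808290
  V(1,0) = exp(-r*dt) * [p*0.000000 + (1-p)*5.981755] = 3.293509
  V(1,1) = exp(-r*dt) * [p*5.981755 + (1-p)*18.808290] = 12.852667
  V(0,0) = exp(-r*dt) * [p*3.293509 + (1-p)*12.852667] = 8.451391

Answer: Price = V(0,0) = 8.4514


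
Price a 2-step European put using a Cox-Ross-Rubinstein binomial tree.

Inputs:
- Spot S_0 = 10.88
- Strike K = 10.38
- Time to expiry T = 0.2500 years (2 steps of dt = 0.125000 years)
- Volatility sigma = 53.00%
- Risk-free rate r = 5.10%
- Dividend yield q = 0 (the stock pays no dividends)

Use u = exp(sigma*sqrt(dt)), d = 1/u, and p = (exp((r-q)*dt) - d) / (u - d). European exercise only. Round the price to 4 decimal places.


Answer: Price = V(0,0) = 0.8037

Derivation:
dt = T/N = 0.125000
u = exp(sigma*sqrt(dt)) = 1.206089; d = 1/u = 0.829126
p = (exp((r-q)*dt) - d) / (u - d) = 0.470256
Discount per step: exp(-r*dt) = 0.993645
Stock lattice S(k, i) with i counting down-moves:
  k=0: S(0,0) = 10.8800
  k=1: S(1,0) = 13.1223; S(1,1) = 9.0209
  k=2: S(2,0) = 15.8266; S(2,1) = 10.8800; S(2,2) = 7.4795
Terminal payoffs V(N, i) = max(K - S_T, 0):
  V(2,0) = 0.000000; V(2,1) = 0.000000; V(2,2) = 2.900547
Backward induction: V(k, i) = exp(-r*dt) * [p * V(k+1, i) + (1-p) * V(k+1, i+1)].
  V(1,0) = exp(-r*dt) * [p*0.000000 + (1-p)*0.000000] = 0.000000
  V(1,1) = exp(-r*dt) * [p*0.000000 + (1-p)*2.900547] = 1.526782
  V(0,0) = exp(-r*dt) * [p*0.000000 + (1-p)*1.526782] = 0.803664


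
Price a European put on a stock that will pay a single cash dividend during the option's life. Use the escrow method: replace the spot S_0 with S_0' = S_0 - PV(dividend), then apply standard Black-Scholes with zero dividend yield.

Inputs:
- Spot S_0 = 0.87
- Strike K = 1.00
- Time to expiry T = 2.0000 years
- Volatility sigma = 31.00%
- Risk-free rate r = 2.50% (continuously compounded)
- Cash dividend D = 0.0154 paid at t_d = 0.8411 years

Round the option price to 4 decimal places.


Answer: Price = 0.2094

Derivation:
PV(D) = D * exp(-r * t_d) = 0.0154 * 0.97919204 = 0.01507956
S_0' = S_0 - PV(D) = 0.8700 - 0.01507956 = 0.85492044
d1 = (ln(S_0'/K) + (r + sigma^2/2)*T) / (sigma*sqrt(T)) = -0.02428539
d2 = d1 - sigma*sqrt(T) = -0.46269159
exp(-rT) = 0.95122942
N(-d1) = 0.50968752; N(-d2) = 0.67820728
P = K * exp(-rT) * N(-d2) - S_0' * N(-d1) = 1.0000 * 0.95122942 * 0.67820728 - 0.85492044 * 0.50968752 = 0.2094


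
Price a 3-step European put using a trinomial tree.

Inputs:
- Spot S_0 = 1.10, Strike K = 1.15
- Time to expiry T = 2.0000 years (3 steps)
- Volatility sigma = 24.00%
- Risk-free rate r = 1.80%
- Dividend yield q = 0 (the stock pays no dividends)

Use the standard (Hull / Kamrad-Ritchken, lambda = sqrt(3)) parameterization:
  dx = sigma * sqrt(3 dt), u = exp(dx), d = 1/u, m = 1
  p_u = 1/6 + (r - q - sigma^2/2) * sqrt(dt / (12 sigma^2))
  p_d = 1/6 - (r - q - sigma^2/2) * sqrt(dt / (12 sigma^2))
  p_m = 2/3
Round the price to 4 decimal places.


dt = T/N = 0.666667; dx = sigma*sqrt(3*dt) = 0.339411
u = exp(dx) = 1.404121; d = 1/u = 0.712189
p_u = 0.156060, p_m = 0.666667, p_d = 0.177273
Discount per step: exp(-r*dt) = 0.988072
Stock lattice S(k, j) with j the centered position index:
  k=0: S(0,+0) = 1.1000
  k=1: S(1,-1) = 0.7834; S(1,+0) = 1.1000; S(1,+1) = 1.5445
  k=2: S(2,-2) = 0.5579; S(2,-1) = 0.7834; S(2,+0) = 1.1000; S(2,+1) = 1.5445; S(2,+2) = 2.1687
  k=3: S(3,-3) = 0.3974; S(3,-2) = 0.5579; S(3,-1) = 0.7834; S(3,+0) = 1.1000; S(3,+1) = 1.5445; S(3,+2) = 2.1687; S(3,+3) = 3.0451
Terminal payoffs V(N, j) = max(K - S_T, 0):
  V(3,-3) = 0.752644; V(3,-2) = 0.592065; V(3,-1) = 0.366592; V(3,+0) = 0.050000; V(3,+1) = 0.000000; V(3,+2) = 0.000000; V(3,+3) = 0.000000
Backward induction: V(k, j) = exp(-r*dt) * [p_u * V(k+1, j+1) + p_m * V(k+1, j) + p_d * V(k+1, j-1)]
  V(2,-2) = exp(-r*dt) * [p_u*0.366592 + p_m*0.592065 + p_d*0.752644] = 0.578362
  V(2,-1) = exp(-r*dt) * [p_u*0.050000 + p_m*0.366592 + p_d*0.592065] = 0.352894
  V(2,+0) = exp(-r*dt) * [p_u*0.000000 + p_m*0.050000 + p_d*0.366592] = 0.097147
  V(2,+1) = exp(-r*dt) * [p_u*0.000000 + p_m*0.000000 + p_d*0.050000] = 0.008758
  V(2,+2) = exp(-r*dt) * [p_u*0.000000 + p_m*0.000000 + p_d*0.000000] = 0.000000
  V(1,-1) = exp(-r*dt) * [p_u*0.097147 + p_m*0.352894 + p_d*0.578362] = 0.348742
  V(1,+0) = exp(-r*dt) * [p_u*0.008758 + p_m*0.097147 + p_d*0.352894] = 0.127155
  V(1,+1) = exp(-r*dt) * [p_u*0.000000 + p_m*0.008758 + p_d*0.097147] = 0.022785
  V(0,+0) = exp(-r*dt) * [p_u*0.022785 + p_m*0.127155 + p_d*0.348742] = 0.148358

Answer: Price = V(0,0) = 0.1484


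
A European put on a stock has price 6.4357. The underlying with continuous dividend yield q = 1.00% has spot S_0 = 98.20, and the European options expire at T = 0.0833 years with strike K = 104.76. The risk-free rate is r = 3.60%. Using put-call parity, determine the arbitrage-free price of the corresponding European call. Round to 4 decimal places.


Answer: Call price = 0.1076

Derivation:
Put-call parity: C - P = S_0 * exp(-qT) - K * exp(-rT).
S_0 * exp(-qT) = 98.2000 * 0.99916735 = 98.11823346
K * exp(-rT) = 104.7600 * 0.99700569 = 104.44631628
C = P + S*exp(-qT) - K*exp(-rT)
C = 6.4357 + 98.11823346 - 104.44631628 = 0.1076


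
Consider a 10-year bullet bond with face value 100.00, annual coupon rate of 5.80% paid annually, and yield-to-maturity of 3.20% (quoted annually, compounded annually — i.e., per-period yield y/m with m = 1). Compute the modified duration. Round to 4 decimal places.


Coupon per period c = face * coupon_rate / m = 5.800000
Periods per year m = 1; per-period yield y/m = 0.032000
Number of cashflows N = 10
Cashflows (t years, CF_t, discount factor 1/(1+y/m)^(m*t), PV):
  t = 1.0000: CF_t = 5.800000, DF = 0.968992, PV = 5.620155
  t = 2.0000: CF_t = 5.800000, DF = 0.938946, PV = 5.445887
  t = 3.0000: CF_t = 5.800000, DF = 0.909831, PV = 5.277022
  t = 4.0000: CF_t = 5.800000, DF = 0.881620, PV = 5.113393
  t = 5.0000: CF_t = 5.800000, DF = 0.854283, PV = 4.954839
  t = 6.0000: CF_t = 5.800000, DF = 0.827793, PV = 4.801200
  t = 7.0000: CF_t = 5.800000, DF = 0.802125, PV = 4.652326
  t = 8.0000: CF_t = 5.800000, DF = 0.777253, PV = 4.508068
  t = 9.0000: CF_t = 5.800000, DF = 0.753152, PV = 4.368283
  t = 10.0000: CF_t = 105.800000, DF = 0.729799, PV = 77.212692
Price P = sum_t PV_t = 121.953864
First compute Macaulay numerator sum_t t * PV_t:
  t * PV_t at t = 1.0000: 5.620155
  t * PV_t at t = 2.0000: 10.891773
  t * PV_t at t = 3.0000: 15.831066
  t * PV_t at t = 4.0000: 20.453573
  t * PV_t at t = 5.0000: 24.774193
  t * PV_t at t = 6.0000: 28.807201
  t * PV_t at t = 7.0000: 32.566280
  t * PV_t at t = 8.0000: 36.064540
  t * PV_t at t = 9.0000: 39.314543
  t * PV_t at t = 10.0000: 772.126921
Macaulay duration D = 986.450245 / 121.953864 = 8.088717
Modified duration = D / (1 + y/m) = 8.088717 / (1 + 0.032000) = 7.837904

Answer: Modified duration = 7.8379


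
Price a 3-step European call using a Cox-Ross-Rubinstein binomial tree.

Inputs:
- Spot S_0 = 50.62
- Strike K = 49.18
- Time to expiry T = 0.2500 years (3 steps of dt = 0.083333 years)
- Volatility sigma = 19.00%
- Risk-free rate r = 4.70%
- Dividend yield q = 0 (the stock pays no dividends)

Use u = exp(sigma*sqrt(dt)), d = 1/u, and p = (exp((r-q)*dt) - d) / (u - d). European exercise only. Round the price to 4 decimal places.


dt = T/N = 0.083333
u = exp(sigma*sqrt(dt)) = 1.056380; d = 1/u = 0.946629
p = (exp((r-q)*dt) - d) / (u - d) = 0.522048
Discount per step: exp(-r*dt) = 0.996091
Stock lattice S(k, i) with i counting down-moves:
  k=0: S(0,0) = 50.6200
  k=1: S(1,0) = 53.4740; S(1,1) = 47.9183
  k=2: S(2,0) = 56.4889; S(2,1) = 50.6200; S(2,2) = 45.3609
  k=3: S(3,0) = 59.6737; S(3,1) = 53.4740; S(3,2) = 47.9183; S(3,3) = 42.9399
Terminal payoffs V(N, i) = max(S_T - K, 0):
  V(3,0) = 10.493712; V(3,1) = 4.293972; V(3,2) = 0.000000; V(3,3) = 0.000000
Backward induction: V(k, i) = exp(-r*dt) * [p * V(k+1, i) + (1-p) * V(k+1, i+1)].
  V(2,0) = exp(-r*dt) * [p*10.493712 + (1-p)*4.293972] = 7.501097
  V(2,1) = exp(-r*dt) * [p*4.293972 + (1-p)*0.000000] = 2.232897
  V(2,2) = exp(-r*dt) * [p*0.000000 + (1-p)*0.000000] = 0.000000
  V(1,0) = exp(-r*dt) * [p*7.501097 + (1-p)*2.232897] = 4.963671
  V(1,1) = exp(-r*dt) * [p*2.232897 + (1-p)*0.000000] = 1.161123
  V(0,0) = exp(-r*dt) * [p*4.963671 + (1-p)*1.161123] = 3.133937

Answer: Price = V(0,0) = 3.1339


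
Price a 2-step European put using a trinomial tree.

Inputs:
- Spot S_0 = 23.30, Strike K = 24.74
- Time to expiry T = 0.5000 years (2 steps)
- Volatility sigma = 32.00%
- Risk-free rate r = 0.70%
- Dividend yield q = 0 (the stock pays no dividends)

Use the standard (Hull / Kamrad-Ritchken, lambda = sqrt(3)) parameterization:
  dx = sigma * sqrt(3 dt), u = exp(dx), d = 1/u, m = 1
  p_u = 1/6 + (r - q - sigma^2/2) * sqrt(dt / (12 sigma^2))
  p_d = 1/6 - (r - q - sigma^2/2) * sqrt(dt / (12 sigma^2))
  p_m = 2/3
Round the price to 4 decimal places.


dt = T/N = 0.250000; dx = sigma*sqrt(3*dt) = 0.277128
u = exp(dx) = 1.319335; d = 1/u = 0.757957
p_u = 0.146730, p_m = 0.666667, p_d = 0.186603
Discount per step: exp(-r*dt) = 0.998252
Stock lattice S(k, j) with j the centered position index:
  k=0: S(0,+0) = 23.3000
  k=1: S(1,-1) = 17.6604; S(1,+0) = 23.3000; S(1,+1) = 30.7405
  k=2: S(2,-2) = 13.3858; S(2,-1) = 17.6604; S(2,+0) = 23.3000; S(2,+1) = 30.7405; S(2,+2) = 40.5570
Terminal payoffs V(N, j) = max(K - S_T, 0):
  V(2,-2) = 11.354164; V(2,-1) = 7.079593; V(2,+0) = 1.440000; V(2,+1) = 0.000000; V(2,+2) = 0.000000
Backward induction: V(k, j) = exp(-r*dt) * [p_u * V(k+1, j+1) + p_m * V(k+1, j) + p_d * V(k+1, j-1)]
  V(1,-1) = exp(-r*dt) * [p_u*1.440000 + p_m*7.079593 + p_d*11.354164] = 7.037418
  V(1,+0) = exp(-r*dt) * [p_u*0.000000 + p_m*1.440000 + p_d*7.079593] = 2.277087
  V(1,+1) = exp(-r*dt) * [p_u*0.000000 + p_m*0.000000 + p_d*1.440000] = 0.268239
  V(0,+0) = exp(-r*dt) * [p_u*0.268239 + p_m*2.277087 + p_d*7.037418] = 2.865603

Answer: Price = V(0,0) = 2.8656


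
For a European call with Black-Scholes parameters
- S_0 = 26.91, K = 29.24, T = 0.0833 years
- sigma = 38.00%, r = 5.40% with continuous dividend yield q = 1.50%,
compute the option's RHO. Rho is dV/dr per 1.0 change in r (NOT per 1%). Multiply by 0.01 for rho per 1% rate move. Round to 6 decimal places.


d1 = -0.6726872371; d2 = -0.7823618468
phi(d1) = 0.3181626361; exp(-qT) = 0.9987512803; exp(-rT) = 0.9955119017
N(d2) = 0.2170009747
Rho = K*T*exp(-rT)*N(d2) = 29.2400 * 0.0833 * 0.9955119017 * 0.2170009747 = 0.526175

Answer: Rho = 0.526175


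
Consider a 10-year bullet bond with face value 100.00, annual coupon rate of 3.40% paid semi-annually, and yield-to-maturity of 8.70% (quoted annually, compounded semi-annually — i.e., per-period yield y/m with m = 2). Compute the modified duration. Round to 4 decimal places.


Coupon per period c = face * coupon_rate / m = 1.700000
Periods per year m = 2; per-period yield y/m = 0.043500
Number of cashflows N = 20
Cashflows (t years, CF_t, discount factor 1/(1+y/m)^(m*t), PV):
  t = 0.5000: CF_t = 1.700000, DF = 0.958313, PV = 1.629133
  t = 1.0000: CF_t = 1.700000, DF = 0.918365, PV = 1.561220
  t = 1.5000: CF_t = 1.700000, DF = 0.880081, PV = 1.496138
  t = 2.0000: CF_t = 1.700000, DF = 0.843393, PV = 1.433769
  t = 2.5000: CF_t = 1.700000, DF = 0.808235, PV = 1.374000
  t = 3.0000: CF_t = 1.700000, DF = 0.774543, PV = 1.316722
  t = 3.5000: CF_t = 1.700000, DF = 0.742254, PV = 1.261833
  t = 4.0000: CF_t = 1.700000, DF = 0.711312, PV = 1.209231
  t = 4.5000: CF_t = 1.700000, DF = 0.681660, PV = 1.158822
  t = 5.0000: CF_t = 1.700000, DF = 0.653244, PV = 1.110515
  t = 5.5000: CF_t = 1.700000, DF = 0.626013, PV = 1.064221
  t = 6.0000: CF_t = 1.700000, DF = 0.599916, PV = 1.019857
  t = 6.5000: CF_t = 1.700000, DF = 0.574908, PV = 0.977343
  t = 7.0000: CF_t = 1.700000, DF = 0.550942, PV = 0.936601
  t = 7.5000: CF_t = 1.700000, DF = 0.527975, PV = 0.897557
  t = 8.0000: CF_t = 1.700000, DF = 0.505965, PV = 0.860141
  t = 8.5000: CF_t = 1.700000, DF = 0.484873, PV = 0.824285
  t = 9.0000: CF_t = 1.700000, DF = 0.464661, PV = 0.789923
  t = 9.5000: CF_t = 1.700000, DF = 0.445290, PV = 0.756994
  t = 10.0000: CF_t = 101.700000, DF = 0.426728, PV = 43.398217
Price P = sum_t PV_t = 65.076521
First compute Macaulay numerator sum_t t * PV_t:
  t * PV_t at t = 0.5000: 0.814566
  t * PV_t at t = 1.0000: 1.561220
  t * PV_t at t = 1.5000: 2.244207
  t * PV_t at t = 2.0000: 2.867537
  t * PV_t at t = 2.5000: 3.434999
  t * PV_t at t = 3.0000: 3.950167
  t * PV_t at t = 3.5000: 4.416414
  t * PV_t at t = 4.0000: 4.836924
  t * PV_t at t = 4.5000: 5.214700
  t * PV_t at t = 5.0000: 5.552574
  t * PV_t at t = 5.5000: 5.853217
  t * PV_t at t = 6.0000: 6.119145
  t * PV_t at t = 6.5000: 6.352730
  t * PV_t at t = 7.0000: 6.556206
  t * PV_t at t = 7.5000: 6.731679
  t * PV_t at t = 8.0000: 6.881128
  t * PV_t at t = 8.5000: 7.006420
  t * PV_t at t = 9.0000: 7.109307
  t * PV_t at t = 9.5000: 7.191441
  t * PV_t at t = 10.0000: 433.982168
Macaulay duration D = 528.676750 / 65.076521 = 8.123925
Modified duration = D / (1 + y/m) = 8.123925 / (1 + 0.043500) = 7.785266

Answer: Modified duration = 7.7853


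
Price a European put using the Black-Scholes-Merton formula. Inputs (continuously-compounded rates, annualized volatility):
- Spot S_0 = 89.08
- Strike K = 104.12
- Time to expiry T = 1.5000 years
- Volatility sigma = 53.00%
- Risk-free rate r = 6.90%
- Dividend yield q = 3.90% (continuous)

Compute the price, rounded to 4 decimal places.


d1 = (ln(S/K) + (r - q + 0.5*sigma^2) * T) / (sigma * sqrt(T)) = 0.15354105
d2 = d1 - sigma * sqrt(T) = -0.49557374
exp(-rT) = 0.90167602; exp(-qT) = 0.94317824
P = K * exp(-rT) * N(-d2) - S_0 * exp(-qT) * N(-d1)
N(-d1) = 0.43898581; N(-d2) = 0.68990241
P = 104.1200 * 0.90167602 * 0.68990241 - 89.0800 * 0.94317824 * 0.43898581 = 27.8869

Answer: Price = 27.8869


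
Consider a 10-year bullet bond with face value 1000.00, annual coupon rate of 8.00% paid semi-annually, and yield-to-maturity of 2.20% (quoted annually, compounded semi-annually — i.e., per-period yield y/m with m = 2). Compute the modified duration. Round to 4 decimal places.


Coupon per period c = face * coupon_rate / m = 40.000000
Periods per year m = 2; per-period yield y/m = 0.011000
Number of cashflows N = 20
Cashflows (t years, CF_t, discount factor 1/(1+y/m)^(m*t), PV):
  t = 0.5000: CF_t = 40.000000, DF = 0.989120, PV = 39.564787
  t = 1.0000: CF_t = 40.000000, DF = 0.978358, PV = 39.134310
  t = 1.5000: CF_t = 40.000000, DF = 0.967713, PV = 38.708516
  t = 2.0000: CF_t = 40.000000, DF = 0.957184, PV = 38.287355
  t = 2.5000: CF_t = 40.000000, DF = 0.946769, PV = 37.870777
  t = 3.0000: CF_t = 40.000000, DF = 0.936468, PV = 37.458731
  t = 3.5000: CF_t = 40.000000, DF = 0.926279, PV = 37.051168
  t = 4.0000: CF_t = 40.000000, DF = 0.916201, PV = 36.648039
  t = 4.5000: CF_t = 40.000000, DF = 0.906232, PV = 36.249297
  t = 5.0000: CF_t = 40.000000, DF = 0.896372, PV = 35.854893
  t = 5.5000: CF_t = 40.000000, DF = 0.886620, PV = 35.464781
  t = 6.0000: CF_t = 40.000000, DF = 0.876973, PV = 35.078913
  t = 6.5000: CF_t = 40.000000, DF = 0.867431, PV = 34.697243
  t = 7.0000: CF_t = 40.000000, DF = 0.857993, PV = 34.319726
  t = 7.5000: CF_t = 40.000000, DF = 0.848658, PV = 33.946317
  t = 8.0000: CF_t = 40.000000, DF = 0.839424, PV = 33.576970
  t = 8.5000: CF_t = 40.000000, DF = 0.830291, PV = 33.211642
  t = 9.0000: CF_t = 40.000000, DF = 0.821257, PV = 32.850289
  t = 9.5000: CF_t = 40.000000, DF = 0.812322, PV = 32.492867
  t = 10.0000: CF_t = 1040.000000, DF = 0.803483, PV = 835.622697
Price P = sum_t PV_t = 1518.089318
First compute Macaulay numerator sum_t t * PV_t:
  t * PV_t at t = 0.5000: 19.782394
  t * PV_t at t = 1.0000: 39.134310
  t * PV_t at t = 1.5000: 58.062774
  t * PV_t at t = 2.0000: 76.574711
  t * PV_t at t = 2.5000: 94.676942
  t * PV_t at t = 3.0000: 112.376192
  t * PV_t at t = 3.5000: 129.679088
  t * PV_t at t = 4.0000: 146.592158
  t * PV_t at t = 4.5000: 163.121837
  t * PV_t at t = 5.0000: 179.274467
  t * PV_t at t = 5.5000: 195.056294
  t * PV_t at t = 6.0000: 210.473477
  t * PV_t at t = 6.5000: 225.532080
  t * PV_t at t = 7.0000: 240.238083
  t * PV_t at t = 7.5000: 254.597375
  t * PV_t at t = 8.0000: 268.615760
  t * PV_t at t = 8.5000: 282.298956
  t * PV_t at t = 9.0000: 295.652598
  t * PV_t at t = 9.5000: 308.682238
  t * PV_t at t = 10.0000: 8356.226966
Macaulay duration D = 11656.648699 / 1518.089318 = 7.678500
Modified duration = D / (1 + y/m) = 7.678500 / (1 + 0.011000) = 7.594955

Answer: Modified duration = 7.5950


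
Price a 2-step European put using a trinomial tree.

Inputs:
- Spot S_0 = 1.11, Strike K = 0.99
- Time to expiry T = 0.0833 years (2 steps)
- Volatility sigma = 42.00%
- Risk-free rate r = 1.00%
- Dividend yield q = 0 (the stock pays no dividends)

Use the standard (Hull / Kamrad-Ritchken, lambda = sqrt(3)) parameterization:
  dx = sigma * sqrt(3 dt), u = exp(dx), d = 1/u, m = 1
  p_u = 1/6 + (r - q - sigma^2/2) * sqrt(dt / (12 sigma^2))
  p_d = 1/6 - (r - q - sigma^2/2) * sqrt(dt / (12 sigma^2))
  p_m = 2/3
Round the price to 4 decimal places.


Answer: Price = V(0,0) = 0.0131

Derivation:
dt = T/N = 0.041650; dx = sigma*sqrt(3*dt) = 0.148463
u = exp(dx) = 1.160050; d = 1/u = 0.862032
p_u = 0.155697, p_m = 0.666667, p_d = 0.177636
Discount per step: exp(-r*dt) = 0.999584
Stock lattice S(k, j) with j the centered position index:
  k=0: S(0,+0) = 1.1100
  k=1: S(1,-1) = 0.9569; S(1,+0) = 1.1100; S(1,+1) = 1.2877
  k=2: S(2,-2) = 0.8248; S(2,-1) = 0.9569; S(2,+0) = 1.1100; S(2,+1) = 1.2877; S(2,+2) = 1.4937
Terminal payoffs V(N, j) = max(K - S_T, 0):
  V(2,-2) = 0.165160; V(2,-1) = 0.033144; V(2,+0) = 0.000000; V(2,+1) = 0.000000; V(2,+2) = 0.000000
Backward induction: V(k, j) = exp(-r*dt) * [p_u * V(k+1, j+1) + p_m * V(k+1, j) + p_d * V(k+1, j-1)]
  V(1,-1) = exp(-r*dt) * [p_u*0.000000 + p_m*0.033144 + p_d*0.165160] = 0.051413
  V(1,+0) = exp(-r*dt) * [p_u*0.000000 + p_m*0.000000 + p_d*0.033144] = 0.005885
  V(1,+1) = exp(-r*dt) * [p_u*0.000000 + p_m*0.000000 + p_d*0.000000] = 0.000000
  V(0,+0) = exp(-r*dt) * [p_u*0.000000 + p_m*0.005885 + p_d*0.051413] = 0.013051


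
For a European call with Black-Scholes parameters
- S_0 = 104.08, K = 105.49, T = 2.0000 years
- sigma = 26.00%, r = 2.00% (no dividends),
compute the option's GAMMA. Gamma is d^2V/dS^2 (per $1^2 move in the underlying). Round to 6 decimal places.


d1 = 0.2560370355; d2 = -0.1116584907
phi(d1) = 0.3860779392; exp(-qT) = 1.0000000000; exp(-rT) = 0.9607894392
Gamma = exp(-qT) * phi(d1) / (S * sigma * sqrt(T)) = 1.0000000000 * 0.3860779392 / (104.0800 * 0.2600 * 1.4142135624) = 0.010088

Answer: Gamma = 0.010088


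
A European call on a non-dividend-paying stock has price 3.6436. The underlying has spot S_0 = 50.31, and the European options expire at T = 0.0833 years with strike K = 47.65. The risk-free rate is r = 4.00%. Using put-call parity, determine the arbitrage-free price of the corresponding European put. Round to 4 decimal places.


Answer: Put price = 0.8251

Derivation:
Put-call parity: C - P = S_0 * exp(-qT) - K * exp(-rT).
S_0 * exp(-qT) = 50.3100 * 1.00000000 = 50.31000000
K * exp(-rT) = 47.6500 * 0.99667354 = 47.49149442
P = C - S*exp(-qT) + K*exp(-rT)
P = 3.6436 - 50.31000000 + 47.49149442 = 0.8251


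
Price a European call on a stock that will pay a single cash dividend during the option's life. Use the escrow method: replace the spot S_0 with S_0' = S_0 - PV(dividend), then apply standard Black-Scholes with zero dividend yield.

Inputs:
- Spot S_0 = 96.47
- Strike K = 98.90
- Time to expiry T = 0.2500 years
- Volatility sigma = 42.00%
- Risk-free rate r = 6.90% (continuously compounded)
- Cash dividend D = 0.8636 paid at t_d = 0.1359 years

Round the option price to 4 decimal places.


Answer: Price = 7.2902

Derivation:
PV(D) = D * exp(-r * t_d) = 0.8636 * 0.99066673 = 0.85553979
S_0' = S_0 - PV(D) = 96.4700 - 0.85553979 = 95.61446021
d1 = (ln(S_0'/K) + (r + sigma^2/2)*T) / (sigma*sqrt(T)) = 0.02626108
d2 = d1 - sigma*sqrt(T) = -0.18373892
exp(-rT) = 0.98289793
N(d1) = 0.51047545; N(d2) = 0.42710914
C = S_0' * N(d1) - K * exp(-rT) * N(d2) = 95.61446021 * 0.51047545 - 98.9000 * 0.98289793 * 0.42710914 = 7.2902


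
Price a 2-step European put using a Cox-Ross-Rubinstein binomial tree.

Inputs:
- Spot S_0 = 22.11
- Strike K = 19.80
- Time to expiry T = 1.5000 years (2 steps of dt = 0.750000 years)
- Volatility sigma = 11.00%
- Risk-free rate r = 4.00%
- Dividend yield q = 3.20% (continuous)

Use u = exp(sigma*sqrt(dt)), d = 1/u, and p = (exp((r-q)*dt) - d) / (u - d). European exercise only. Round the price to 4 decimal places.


dt = T/N = 0.750000
u = exp(sigma*sqrt(dt)) = 1.099948; d = 1/u = 0.909134
p = (exp((r-q)*dt) - d) / (u - d) = 0.507741
Discount per step: exp(-r*dt) = 0.970446
Stock lattice S(k, i) with i counting down-moves:
  k=0: S(0,0) = 22.1100
  k=1: S(1,0) = 24.3198; S(1,1) = 20.1010
  k=2: S(2,0) = 26.7506; S(2,1) = 22.1100; S(2,2) = 18.2745
Terminal payoffs V(N, i) = max(K - S_T, 0):
  V(2,0) = 0.000000; V(2,1) = 0.000000; V(2,2) = 1.525541
Backward induction: V(k, i) = exp(-r*dt) * [p * V(k+1, i) + (1-p) * V(k+1, i+1)].
  V(1,0) = exp(-r*dt) * [p*0.000000 + (1-p)*0.000000] = 0.000000
  V(1,1) = exp(-r*dt) * [p*0.000000 + (1-p)*1.525541] = 0.728767
  V(0,0) = exp(-r*dt) * [p*0.000000 + (1-p)*0.728767] = 0.348140

Answer: Price = V(0,0) = 0.3481


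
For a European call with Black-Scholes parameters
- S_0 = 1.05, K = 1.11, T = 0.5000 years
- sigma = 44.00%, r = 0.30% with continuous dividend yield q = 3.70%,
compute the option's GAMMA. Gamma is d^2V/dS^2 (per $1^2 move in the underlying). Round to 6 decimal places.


d1 = -0.0776848439; d2 = -0.3888118276
phi(d1) = 0.3977402994; exp(-qT) = 0.9816700746; exp(-rT) = 0.9985011244
Gamma = exp(-qT) * phi(d1) / (S * sigma * sqrt(T)) = 0.9816700746 * 0.3977402994 / (1.0500 * 0.4400 * 0.7071067812) = 1.195193

Answer: Gamma = 1.195193


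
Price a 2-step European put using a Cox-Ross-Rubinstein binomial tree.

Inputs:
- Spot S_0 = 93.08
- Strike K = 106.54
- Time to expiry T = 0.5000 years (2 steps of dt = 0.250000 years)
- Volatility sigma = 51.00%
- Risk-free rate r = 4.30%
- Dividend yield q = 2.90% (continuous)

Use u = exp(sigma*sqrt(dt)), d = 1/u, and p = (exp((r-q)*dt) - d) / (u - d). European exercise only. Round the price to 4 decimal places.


Answer: Price = V(0,0) = 21.8593

Derivation:
dt = T/N = 0.250000
u = exp(sigma*sqrt(dt)) = 1.290462; d = 1/u = 0.774916
p = (exp((r-q)*dt) - d) / (u - d) = 0.443394
Discount per step: exp(-r*dt) = 0.989308
Stock lattice S(k, i) with i counting down-moves:
  k=0: S(0,0) = 93.0800
  k=1: S(1,0) = 120.1162; S(1,1) = 72.1292
  k=2: S(2,0) = 155.0053; S(2,1) = 93.0800; S(2,2) = 55.8941
Terminal payoffs V(N, i) = max(K - S_T, 0):
  V(2,0) = 0.000000; V(2,1) = 13.460000; V(2,2) = 50.645872
Backward induction: V(k, i) = exp(-r*dt) * [p * V(k+1, i) + (1-p) * V(k+1, i+1)].
  V(1,0) = exp(-r*dt) * [p*0.000000 + (1-p)*13.460000] = 7.411809
  V(1,1) = exp(-r*dt) * [p*13.460000 + (1-p)*50.645872] = 33.792647
  V(0,0) = exp(-r*dt) * [p*7.411809 + (1-p)*33.792647] = 21.859286


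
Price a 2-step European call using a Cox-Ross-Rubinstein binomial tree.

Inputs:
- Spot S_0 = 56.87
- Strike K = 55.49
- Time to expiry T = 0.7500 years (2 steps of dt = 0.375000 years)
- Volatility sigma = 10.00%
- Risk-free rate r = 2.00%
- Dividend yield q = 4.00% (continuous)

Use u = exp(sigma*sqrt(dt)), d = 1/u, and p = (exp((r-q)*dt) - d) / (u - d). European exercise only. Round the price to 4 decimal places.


Answer: Price = V(0,0) = 2.2185

Derivation:
dt = T/N = 0.375000
u = exp(sigma*sqrt(dt)) = 1.063151; d = 1/u = 0.940600
p = (exp((r-q)*dt) - d) / (u - d) = 0.423725
Discount per step: exp(-r*dt) = 0.992528
Stock lattice S(k, i) with i counting down-moves:
  k=0: S(0,0) = 56.8700
  k=1: S(1,0) = 60.4614; S(1,1) = 53.4919
  k=2: S(2,0) = 64.2796; S(2,1) = 56.8700; S(2,2) = 50.3145
Terminal payoffs V(N, i) = max(S_T - K, 0):
  V(2,0) = 8.789608; V(2,1) = 1.380000; V(2,2) = 0.000000
Backward induction: V(k, i) = exp(-r*dt) * [p * V(k+1, i) + (1-p) * V(k+1, i+1)].
  V(1,0) = exp(-r*dt) * [p*8.789608 + (1-p)*1.380000] = 4.485869
  V(1,1) = exp(-r*dt) * [p*1.380000 + (1-p)*0.000000] = 0.580372
  V(0,0) = exp(-r*dt) * [p*4.485869 + (1-p)*0.580372] = 2.218529


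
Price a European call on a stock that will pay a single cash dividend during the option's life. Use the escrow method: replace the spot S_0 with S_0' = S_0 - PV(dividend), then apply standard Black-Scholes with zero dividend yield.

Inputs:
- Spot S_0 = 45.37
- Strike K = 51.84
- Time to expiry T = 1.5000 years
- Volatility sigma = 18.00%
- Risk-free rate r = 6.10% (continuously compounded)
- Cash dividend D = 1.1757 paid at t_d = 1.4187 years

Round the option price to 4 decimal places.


Answer: Price = 2.6894

Derivation:
PV(D) = D * exp(-r * t_d) = 1.1757 * 0.91709822 = 1.07823238
S_0' = S_0 - PV(D) = 45.3700 - 1.07823238 = 44.29176762
d1 = (ln(S_0'/K) + (r + sigma^2/2)*T) / (sigma*sqrt(T)) = -0.18853462
d2 = d1 - sigma*sqrt(T) = -0.40898869
exp(-rT) = 0.91256132
N(d1) = 0.42522879; N(d2) = 0.34127398
C = S_0' * N(d1) - K * exp(-rT) * N(d2) = 44.29176762 * 0.42522879 - 51.8400 * 0.91256132 * 0.34127398 = 2.6894


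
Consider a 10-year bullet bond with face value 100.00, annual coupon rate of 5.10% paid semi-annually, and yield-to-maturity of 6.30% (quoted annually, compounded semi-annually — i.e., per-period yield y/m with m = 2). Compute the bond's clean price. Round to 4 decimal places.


Coupon per period c = face * coupon_rate / m = 2.550000
Periods per year m = 2; per-period yield y/m = 0.031500
Number of cashflows N = 20
Cashflows (t years, CF_t, discount factor 1/(1+y/m)^(m*t), PV):
  t = 0.5000: CF_t = 2.550000, DF = 0.969462, PV = 2.472128
  t = 1.0000: CF_t = 2.550000, DF = 0.939856, PV = 2.396634
  t = 1.5000: CF_t = 2.550000, DF = 0.911155, PV = 2.323445
  t = 2.0000: CF_t = 2.550000, DF = 0.883330, PV = 2.252492
  t = 2.5000: CF_t = 2.550000, DF = 0.856355, PV = 2.183705
  t = 3.0000: CF_t = 2.550000, DF = 0.830204, PV = 2.117019
  t = 3.5000: CF_t = 2.550000, DF = 0.804851, PV = 2.052370
  t = 4.0000: CF_t = 2.550000, DF = 0.780272, PV = 1.989694
  t = 4.5000: CF_t = 2.550000, DF = 0.756444, PV = 1.928933
  t = 5.0000: CF_t = 2.550000, DF = 0.733344, PV = 1.870027
  t = 5.5000: CF_t = 2.550000, DF = 0.710949, PV = 1.812920
  t = 6.0000: CF_t = 2.550000, DF = 0.689238, PV = 1.757557
  t = 6.5000: CF_t = 2.550000, DF = 0.668190, PV = 1.703885
  t = 7.0000: CF_t = 2.550000, DF = 0.647785, PV = 1.651851
  t = 7.5000: CF_t = 2.550000, DF = 0.628003, PV = 1.601407
  t = 8.0000: CF_t = 2.550000, DF = 0.608825, PV = 1.552503
  t = 8.5000: CF_t = 2.550000, DF = 0.590232, PV = 1.505093
  t = 9.0000: CF_t = 2.550000, DF = 0.572208, PV = 1.459130
  t = 9.5000: CF_t = 2.550000, DF = 0.554734, PV = 1.414571
  t = 10.0000: CF_t = 102.550000, DF = 0.537793, PV = 55.150699
Price P = sum_t PV_t = 91.196062

Answer: Price = 91.1961
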